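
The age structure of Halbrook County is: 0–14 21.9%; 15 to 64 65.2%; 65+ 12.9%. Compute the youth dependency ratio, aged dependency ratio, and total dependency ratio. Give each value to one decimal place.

Youth dependency ratio = 21.9 / 65.2 × 100 = 33.6
Old-age dependency ratio = 12.9 / 65.2 × 100 = 19.8
Total dependency ratio = (21.9 + 12.9) / 65.2 × 100 = 34.8 / 65.2 × 100 = 53.4

Youth dependency ratio: 33.6
Old-age dependency ratio: 19.8
Total dependency ratio: 53.4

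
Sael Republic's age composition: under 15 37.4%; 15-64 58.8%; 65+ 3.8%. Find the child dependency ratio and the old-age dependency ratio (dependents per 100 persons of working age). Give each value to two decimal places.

Youth dependency ratio = 37.4 / 58.8 × 100 = 63.61
Old-age dependency ratio = 3.8 / 58.8 × 100 = 6.46

Youth dependency ratio: 63.61
Old-age dependency ratio: 6.46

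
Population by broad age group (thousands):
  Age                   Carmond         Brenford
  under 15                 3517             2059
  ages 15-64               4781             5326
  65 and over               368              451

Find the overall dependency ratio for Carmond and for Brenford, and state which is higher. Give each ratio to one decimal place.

Carmond: (3517 + 368) / 4781 × 100 = 3885 / 4781 × 100 = 81.3
Brenford: (2059 + 451) / 5326 × 100 = 2510 / 5326 × 100 = 47.1

Carmond: 81.3
Brenford: 47.1
Higher: Carmond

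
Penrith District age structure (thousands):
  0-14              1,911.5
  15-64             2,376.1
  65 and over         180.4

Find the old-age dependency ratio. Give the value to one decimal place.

Old-age dependency ratio = 180.4 / 2,376.1 × 100 = 7.6

Old-age dependency ratio: 7.6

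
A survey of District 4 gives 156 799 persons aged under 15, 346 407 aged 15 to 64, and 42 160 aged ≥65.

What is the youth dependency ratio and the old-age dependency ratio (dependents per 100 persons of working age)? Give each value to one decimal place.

Youth dependency ratio: 45.3
Old-age dependency ratio: 12.2

Youth dependency ratio = 156 799 / 346 407 × 100 = 45.3
Old-age dependency ratio = 42 160 / 346 407 × 100 = 12.2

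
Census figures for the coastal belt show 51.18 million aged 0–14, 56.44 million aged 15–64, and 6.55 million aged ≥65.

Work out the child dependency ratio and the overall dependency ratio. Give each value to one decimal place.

Youth dependency ratio = 51.18 / 56.44 × 100 = 90.7
Total dependency ratio = (51.18 + 6.55) / 56.44 × 100 = 57.73 / 56.44 × 100 = 102.3

Youth dependency ratio: 90.7
Total dependency ratio: 102.3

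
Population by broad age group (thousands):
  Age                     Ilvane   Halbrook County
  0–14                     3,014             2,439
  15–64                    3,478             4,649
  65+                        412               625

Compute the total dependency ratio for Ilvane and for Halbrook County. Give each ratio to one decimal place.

Ilvane: 98.5
Halbrook County: 65.9

Ilvane: (3,014 + 412) / 3,478 × 100 = 3,426 / 3,478 × 100 = 98.5
Halbrook County: (2,439 + 625) / 4,649 × 100 = 3,064 / 4,649 × 100 = 65.9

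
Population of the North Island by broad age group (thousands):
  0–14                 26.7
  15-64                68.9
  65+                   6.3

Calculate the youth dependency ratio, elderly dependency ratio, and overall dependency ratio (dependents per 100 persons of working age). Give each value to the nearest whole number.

Youth dependency ratio: 39
Old-age dependency ratio: 9
Total dependency ratio: 48

Youth dependency ratio = 26.7 / 68.9 × 100 = 39
Old-age dependency ratio = 6.3 / 68.9 × 100 = 9
Total dependency ratio = (26.7 + 6.3) / 68.9 × 100 = 33.0 / 68.9 × 100 = 48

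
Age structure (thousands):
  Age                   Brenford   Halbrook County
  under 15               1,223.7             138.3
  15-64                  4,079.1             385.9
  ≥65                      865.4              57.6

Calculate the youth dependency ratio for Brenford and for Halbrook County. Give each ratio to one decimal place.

Brenford: 1,223.7 / 4,079.1 × 100 = 30.0
Halbrook County: 138.3 / 385.9 × 100 = 35.8

Brenford: 30.0
Halbrook County: 35.8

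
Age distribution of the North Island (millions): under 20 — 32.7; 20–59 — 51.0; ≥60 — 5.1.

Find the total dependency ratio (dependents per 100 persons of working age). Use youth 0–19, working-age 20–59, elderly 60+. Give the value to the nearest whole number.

Total dependency ratio = (32.7 + 5.1) / 51.0 × 100 = 37.8 / 51.0 × 100 = 74

Total dependency ratio: 74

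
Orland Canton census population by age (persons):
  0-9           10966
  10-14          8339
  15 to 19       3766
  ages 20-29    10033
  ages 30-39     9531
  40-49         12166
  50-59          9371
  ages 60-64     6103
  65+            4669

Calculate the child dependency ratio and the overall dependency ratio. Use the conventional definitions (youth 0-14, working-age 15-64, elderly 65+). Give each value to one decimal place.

Youth dependency ratio: 37.9
Total dependency ratio: 47.0

0–14: 10966 + 8339 = 19305
15–64: 3766 + 10033 + 9531 + 12166 + 9371 + 6103 = 50970
65+: 4669
Youth dependency ratio = 19305 / 50970 × 100 = 37.9
Total dependency ratio = (19305 + 4669) / 50970 × 100 = 23974 / 50970 × 100 = 47.0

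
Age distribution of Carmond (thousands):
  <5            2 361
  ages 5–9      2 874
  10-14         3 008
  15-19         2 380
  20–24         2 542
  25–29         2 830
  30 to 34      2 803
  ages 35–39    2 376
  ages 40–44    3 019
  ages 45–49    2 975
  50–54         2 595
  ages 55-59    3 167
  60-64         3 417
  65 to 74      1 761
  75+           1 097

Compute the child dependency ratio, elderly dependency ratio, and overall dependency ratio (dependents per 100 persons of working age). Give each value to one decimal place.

0–14: 2 361 + 2 874 + 3 008 = 8 243
15–64: 2 380 + 2 542 + 2 830 + 2 803 + 2 376 + 3 019 + 2 975 + 2 595 + 3 167 + 3 417 = 28 104
65+: 1 761 + 1 097 = 2 858
Youth dependency ratio = 8 243 / 28 104 × 100 = 29.3
Old-age dependency ratio = 2 858 / 28 104 × 100 = 10.2
Total dependency ratio = (8 243 + 2 858) / 28 104 × 100 = 11 101 / 28 104 × 100 = 39.5

Youth dependency ratio: 29.3
Old-age dependency ratio: 10.2
Total dependency ratio: 39.5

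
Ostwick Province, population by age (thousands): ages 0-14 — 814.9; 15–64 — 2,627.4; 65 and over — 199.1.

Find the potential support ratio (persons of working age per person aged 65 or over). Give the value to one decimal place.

Potential support ratio: 13.2

Potential support ratio = 2,627.4 / 199.1 = 13.2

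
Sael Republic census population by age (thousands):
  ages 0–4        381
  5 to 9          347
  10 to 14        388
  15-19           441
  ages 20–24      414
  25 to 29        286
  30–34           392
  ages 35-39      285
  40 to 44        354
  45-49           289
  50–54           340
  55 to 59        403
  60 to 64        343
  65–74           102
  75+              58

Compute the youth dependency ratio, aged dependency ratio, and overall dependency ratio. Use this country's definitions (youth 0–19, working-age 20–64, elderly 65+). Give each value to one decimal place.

0–19: 381 + 347 + 388 + 441 = 1 557
20–64: 414 + 286 + 392 + 285 + 354 + 289 + 340 + 403 + 343 = 3 106
65+: 102 + 58 = 160
Youth dependency ratio = 1 557 / 3 106 × 100 = 50.1
Old-age dependency ratio = 160 / 3 106 × 100 = 5.2
Total dependency ratio = (1 557 + 160) / 3 106 × 100 = 1 717 / 3 106 × 100 = 55.3

Youth dependency ratio: 50.1
Old-age dependency ratio: 5.2
Total dependency ratio: 55.3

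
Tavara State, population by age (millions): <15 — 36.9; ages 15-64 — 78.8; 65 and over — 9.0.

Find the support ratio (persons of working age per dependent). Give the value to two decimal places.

Support ratio: 1.72

Support ratio = 78.8 / (36.9 + 9.0) = 78.8 / 45.9 = 1.72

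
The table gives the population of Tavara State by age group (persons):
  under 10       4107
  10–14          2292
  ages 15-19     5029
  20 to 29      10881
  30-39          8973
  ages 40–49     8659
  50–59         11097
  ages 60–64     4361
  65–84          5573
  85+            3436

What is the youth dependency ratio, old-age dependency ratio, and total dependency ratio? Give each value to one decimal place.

Youth dependency ratio: 13.1
Old-age dependency ratio: 18.4
Total dependency ratio: 31.4

0–14: 4107 + 2292 = 6399
15–64: 5029 + 10881 + 8973 + 8659 + 11097 + 4361 = 49000
65+: 5573 + 3436 = 9009
Youth dependency ratio = 6399 / 49000 × 100 = 13.1
Old-age dependency ratio = 9009 / 49000 × 100 = 18.4
Total dependency ratio = (6399 + 9009) / 49000 × 100 = 15408 / 49000 × 100 = 31.4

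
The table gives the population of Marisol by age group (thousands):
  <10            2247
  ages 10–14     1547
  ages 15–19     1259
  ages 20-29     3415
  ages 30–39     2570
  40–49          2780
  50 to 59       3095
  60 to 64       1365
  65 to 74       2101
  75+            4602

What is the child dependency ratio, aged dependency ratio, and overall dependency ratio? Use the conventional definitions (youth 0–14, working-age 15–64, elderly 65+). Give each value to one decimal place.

Youth dependency ratio: 26.2
Old-age dependency ratio: 46.3
Total dependency ratio: 72.5

0–14: 2247 + 1547 = 3794
15–64: 1259 + 3415 + 2570 + 2780 + 3095 + 1365 = 14484
65+: 2101 + 4602 = 6703
Youth dependency ratio = 3794 / 14484 × 100 = 26.2
Old-age dependency ratio = 6703 / 14484 × 100 = 46.3
Total dependency ratio = (3794 + 6703) / 14484 × 100 = 10497 / 14484 × 100 = 72.5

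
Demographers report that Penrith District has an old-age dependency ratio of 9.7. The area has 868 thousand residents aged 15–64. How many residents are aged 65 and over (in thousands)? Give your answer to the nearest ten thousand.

Old-age dependency ratio = elderly / working-age × 100
9.7 = E / 868 × 100
⇒ 80

Aged 65 and over: 80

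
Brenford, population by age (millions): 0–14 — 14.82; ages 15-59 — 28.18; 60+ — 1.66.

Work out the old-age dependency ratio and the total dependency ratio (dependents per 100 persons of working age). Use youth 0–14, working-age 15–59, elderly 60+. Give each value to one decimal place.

Old-age dependency ratio: 5.9
Total dependency ratio: 58.5

Old-age dependency ratio = 1.66 / 28.18 × 100 = 5.9
Total dependency ratio = (14.82 + 1.66) / 28.18 × 100 = 16.48 / 28.18 × 100 = 58.5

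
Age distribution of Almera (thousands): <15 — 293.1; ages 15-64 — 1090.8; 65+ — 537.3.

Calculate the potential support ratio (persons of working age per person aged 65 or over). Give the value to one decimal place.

Potential support ratio: 2.0

Potential support ratio = 1090.8 / 537.3 = 2.0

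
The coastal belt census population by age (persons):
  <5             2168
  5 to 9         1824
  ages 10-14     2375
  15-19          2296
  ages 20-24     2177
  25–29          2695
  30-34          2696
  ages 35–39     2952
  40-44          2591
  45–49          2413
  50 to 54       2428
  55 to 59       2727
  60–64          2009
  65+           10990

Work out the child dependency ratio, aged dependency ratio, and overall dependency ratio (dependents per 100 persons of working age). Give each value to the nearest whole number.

Youth dependency ratio: 25
Old-age dependency ratio: 44
Total dependency ratio: 69

0–14: 2168 + 1824 + 2375 = 6367
15–64: 2296 + 2177 + 2695 + 2696 + 2952 + 2591 + 2413 + 2428 + 2727 + 2009 = 24984
65+: 10990
Youth dependency ratio = 6367 / 24984 × 100 = 25
Old-age dependency ratio = 10990 / 24984 × 100 = 44
Total dependency ratio = (6367 + 10990) / 24984 × 100 = 17357 / 24984 × 100 = 69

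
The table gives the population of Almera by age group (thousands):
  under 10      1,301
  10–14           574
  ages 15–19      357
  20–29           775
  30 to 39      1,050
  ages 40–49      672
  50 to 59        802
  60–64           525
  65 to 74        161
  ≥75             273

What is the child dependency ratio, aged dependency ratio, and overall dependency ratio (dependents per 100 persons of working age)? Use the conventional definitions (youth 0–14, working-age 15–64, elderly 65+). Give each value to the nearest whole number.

Youth dependency ratio: 45
Old-age dependency ratio: 10
Total dependency ratio: 55

0–14: 1,301 + 574 = 1,875
15–64: 357 + 775 + 1,050 + 672 + 802 + 525 = 4,181
65+: 161 + 273 = 434
Youth dependency ratio = 1,875 / 4,181 × 100 = 45
Old-age dependency ratio = 434 / 4,181 × 100 = 10
Total dependency ratio = (1,875 + 434) / 4,181 × 100 = 2,309 / 4,181 × 100 = 55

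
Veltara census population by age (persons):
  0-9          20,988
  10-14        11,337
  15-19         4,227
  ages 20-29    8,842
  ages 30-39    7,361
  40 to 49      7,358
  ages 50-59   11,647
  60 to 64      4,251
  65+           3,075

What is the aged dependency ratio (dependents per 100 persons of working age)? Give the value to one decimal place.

0–14: 20,988 + 11,337 = 32,325
15–64: 4,227 + 8,842 + 7,361 + 7,358 + 11,647 + 4,251 = 43,686
65+: 3,075
Old-age dependency ratio = 3,075 / 43,686 × 100 = 7.0

Old-age dependency ratio: 7.0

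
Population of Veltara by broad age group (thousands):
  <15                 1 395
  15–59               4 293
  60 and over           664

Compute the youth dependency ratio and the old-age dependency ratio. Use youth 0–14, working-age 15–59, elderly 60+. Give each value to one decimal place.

Youth dependency ratio = 1 395 / 4 293 × 100 = 32.5
Old-age dependency ratio = 664 / 4 293 × 100 = 15.5

Youth dependency ratio: 32.5
Old-age dependency ratio: 15.5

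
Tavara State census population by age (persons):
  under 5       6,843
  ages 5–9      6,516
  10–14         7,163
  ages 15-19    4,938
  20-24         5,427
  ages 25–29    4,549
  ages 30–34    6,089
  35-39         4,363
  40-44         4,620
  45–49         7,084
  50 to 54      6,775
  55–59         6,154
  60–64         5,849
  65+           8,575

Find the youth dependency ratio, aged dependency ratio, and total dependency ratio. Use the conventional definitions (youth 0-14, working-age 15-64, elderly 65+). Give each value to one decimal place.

Youth dependency ratio: 36.7
Old-age dependency ratio: 15.4
Total dependency ratio: 52.1

0–14: 6,843 + 6,516 + 7,163 = 20,522
15–64: 4,938 + 5,427 + 4,549 + 6,089 + 4,363 + 4,620 + 7,084 + 6,775 + 6,154 + 5,849 = 55,848
65+: 8,575
Youth dependency ratio = 20,522 / 55,848 × 100 = 36.7
Old-age dependency ratio = 8,575 / 55,848 × 100 = 15.4
Total dependency ratio = (20,522 + 8,575) / 55,848 × 100 = 29,097 / 55,848 × 100 = 52.1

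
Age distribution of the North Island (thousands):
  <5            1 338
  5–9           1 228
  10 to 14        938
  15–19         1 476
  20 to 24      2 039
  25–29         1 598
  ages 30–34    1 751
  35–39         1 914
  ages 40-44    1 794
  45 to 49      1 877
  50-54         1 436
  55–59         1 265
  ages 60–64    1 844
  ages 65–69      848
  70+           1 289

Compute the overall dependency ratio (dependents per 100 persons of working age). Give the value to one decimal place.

Total dependency ratio: 33.2

0–14: 1 338 + 1 228 + 938 = 3 504
15–64: 1 476 + 2 039 + 1 598 + 1 751 + 1 914 + 1 794 + 1 877 + 1 436 + 1 265 + 1 844 = 16 994
65+: 848 + 1 289 = 2 137
Total dependency ratio = (3 504 + 2 137) / 16 994 × 100 = 5 641 / 16 994 × 100 = 33.2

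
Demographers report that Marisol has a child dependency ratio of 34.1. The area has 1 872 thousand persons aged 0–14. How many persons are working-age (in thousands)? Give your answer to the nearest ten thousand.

Youth dependency ratio = youth / working-age × 100
34.1 = 1 872 / W × 100
⇒ 5 490

Working-age: 5 490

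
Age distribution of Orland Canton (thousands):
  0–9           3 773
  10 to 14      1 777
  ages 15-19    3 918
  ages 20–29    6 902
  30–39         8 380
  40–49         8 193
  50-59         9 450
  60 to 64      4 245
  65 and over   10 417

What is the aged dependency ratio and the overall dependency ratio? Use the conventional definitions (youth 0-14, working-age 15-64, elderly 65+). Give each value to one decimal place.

0–14: 3 773 + 1 777 = 5 550
15–64: 3 918 + 6 902 + 8 380 + 8 193 + 9 450 + 4 245 = 41 088
65+: 10 417
Old-age dependency ratio = 10 417 / 41 088 × 100 = 25.4
Total dependency ratio = (5 550 + 10 417) / 41 088 × 100 = 15 967 / 41 088 × 100 = 38.9

Old-age dependency ratio: 25.4
Total dependency ratio: 38.9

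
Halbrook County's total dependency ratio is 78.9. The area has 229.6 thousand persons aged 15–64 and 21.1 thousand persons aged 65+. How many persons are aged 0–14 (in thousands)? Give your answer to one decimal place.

Total dependency ratio = (youth + elderly) / working-age × 100
78.9 = (Y + 21.1) / 229.6 × 100
⇒ 160.1

Aged 0–14: 160.1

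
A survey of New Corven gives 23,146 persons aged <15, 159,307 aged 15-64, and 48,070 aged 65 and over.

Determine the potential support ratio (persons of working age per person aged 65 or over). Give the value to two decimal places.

Potential support ratio = 159,307 / 48,070 = 3.31

Potential support ratio: 3.31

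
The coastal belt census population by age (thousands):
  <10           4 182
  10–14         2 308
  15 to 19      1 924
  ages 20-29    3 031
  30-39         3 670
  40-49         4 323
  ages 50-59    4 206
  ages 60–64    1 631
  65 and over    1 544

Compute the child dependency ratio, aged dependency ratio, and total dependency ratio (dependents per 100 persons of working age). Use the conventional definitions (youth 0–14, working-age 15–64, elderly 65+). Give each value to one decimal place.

Youth dependency ratio: 34.5
Old-age dependency ratio: 8.2
Total dependency ratio: 42.8

0–14: 4 182 + 2 308 = 6 490
15–64: 1 924 + 3 031 + 3 670 + 4 323 + 4 206 + 1 631 = 18 785
65+: 1 544
Youth dependency ratio = 6 490 / 18 785 × 100 = 34.5
Old-age dependency ratio = 1 544 / 18 785 × 100 = 8.2
Total dependency ratio = (6 490 + 1 544) / 18 785 × 100 = 8 034 / 18 785 × 100 = 42.8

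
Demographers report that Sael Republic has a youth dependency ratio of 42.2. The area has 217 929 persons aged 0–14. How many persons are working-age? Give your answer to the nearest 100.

Working-age: 516 400

Youth dependency ratio = youth / working-age × 100
42.2 = 217 929 / W × 100
⇒ 516 400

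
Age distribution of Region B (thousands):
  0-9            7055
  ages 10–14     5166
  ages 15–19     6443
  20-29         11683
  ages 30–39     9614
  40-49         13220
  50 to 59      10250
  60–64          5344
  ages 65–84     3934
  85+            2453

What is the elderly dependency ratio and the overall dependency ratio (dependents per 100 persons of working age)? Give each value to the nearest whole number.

Old-age dependency ratio: 11
Total dependency ratio: 33

0–14: 7055 + 5166 = 12221
15–64: 6443 + 11683 + 9614 + 13220 + 10250 + 5344 = 56554
65+: 3934 + 2453 = 6387
Old-age dependency ratio = 6387 / 56554 × 100 = 11
Total dependency ratio = (12221 + 6387) / 56554 × 100 = 18608 / 56554 × 100 = 33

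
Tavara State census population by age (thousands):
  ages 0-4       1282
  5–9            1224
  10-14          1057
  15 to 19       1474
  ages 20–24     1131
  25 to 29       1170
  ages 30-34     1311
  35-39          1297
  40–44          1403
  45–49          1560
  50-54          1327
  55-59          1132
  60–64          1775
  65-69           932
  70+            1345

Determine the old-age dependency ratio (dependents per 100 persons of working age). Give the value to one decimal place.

Old-age dependency ratio: 16.8

0–14: 1282 + 1224 + 1057 = 3563
15–64: 1474 + 1131 + 1170 + 1311 + 1297 + 1403 + 1560 + 1327 + 1132 + 1775 = 13580
65+: 932 + 1345 = 2277
Old-age dependency ratio = 2277 / 13580 × 100 = 16.8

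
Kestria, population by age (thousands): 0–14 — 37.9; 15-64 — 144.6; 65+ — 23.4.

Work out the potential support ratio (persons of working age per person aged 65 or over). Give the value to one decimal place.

Potential support ratio = 144.6 / 23.4 = 6.2

Potential support ratio: 6.2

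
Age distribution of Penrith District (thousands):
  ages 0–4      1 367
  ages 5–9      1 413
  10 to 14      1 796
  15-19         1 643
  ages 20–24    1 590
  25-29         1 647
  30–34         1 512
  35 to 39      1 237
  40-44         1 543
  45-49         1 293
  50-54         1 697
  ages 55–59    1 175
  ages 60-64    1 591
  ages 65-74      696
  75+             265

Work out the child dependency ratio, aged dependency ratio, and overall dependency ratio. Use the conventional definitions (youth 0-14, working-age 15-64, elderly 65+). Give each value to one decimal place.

Youth dependency ratio: 30.7
Old-age dependency ratio: 6.4
Total dependency ratio: 37.1

0–14: 1 367 + 1 413 + 1 796 = 4 576
15–64: 1 643 + 1 590 + 1 647 + 1 512 + 1 237 + 1 543 + 1 293 + 1 697 + 1 175 + 1 591 = 14 928
65+: 696 + 265 = 961
Youth dependency ratio = 4 576 / 14 928 × 100 = 30.7
Old-age dependency ratio = 961 / 14 928 × 100 = 6.4
Total dependency ratio = (4 576 + 961) / 14 928 × 100 = 5 537 / 14 928 × 100 = 37.1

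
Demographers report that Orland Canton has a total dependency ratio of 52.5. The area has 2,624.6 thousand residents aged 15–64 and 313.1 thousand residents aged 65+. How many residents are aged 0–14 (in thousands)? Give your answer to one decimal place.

Aged 0–14: 1,064.8

Total dependency ratio = (youth + elderly) / working-age × 100
52.5 = (Y + 313.1) / 2,624.6 × 100
⇒ 1,064.8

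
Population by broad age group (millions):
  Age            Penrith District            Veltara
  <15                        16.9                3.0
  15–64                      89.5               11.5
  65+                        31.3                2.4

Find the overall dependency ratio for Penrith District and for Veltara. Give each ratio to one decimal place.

Penrith District: 53.9
Veltara: 47.0

Penrith District: (16.9 + 31.3) / 89.5 × 100 = 48.2 / 89.5 × 100 = 53.9
Veltara: (3.0 + 2.4) / 11.5 × 100 = 5.4 / 11.5 × 100 = 47.0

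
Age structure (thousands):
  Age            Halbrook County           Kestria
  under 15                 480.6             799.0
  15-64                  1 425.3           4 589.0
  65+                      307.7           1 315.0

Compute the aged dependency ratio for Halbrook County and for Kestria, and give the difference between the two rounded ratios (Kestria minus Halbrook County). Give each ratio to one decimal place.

Halbrook County: 21.6
Kestria: 28.7
Difference: +7.1

Halbrook County: 307.7 / 1 425.3 × 100 = 21.6
Kestria: 1 315.0 / 4 589.0 × 100 = 28.7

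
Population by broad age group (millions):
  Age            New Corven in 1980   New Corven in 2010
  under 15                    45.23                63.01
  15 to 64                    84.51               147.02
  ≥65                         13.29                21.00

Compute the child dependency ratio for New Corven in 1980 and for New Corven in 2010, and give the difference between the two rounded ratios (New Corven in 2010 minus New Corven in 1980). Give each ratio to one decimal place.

New Corven in 1980: 53.5
New Corven in 2010: 42.9
Difference: -10.6

New Corven in 1980: 45.23 / 84.51 × 100 = 53.5
New Corven in 2010: 63.01 / 147.02 × 100 = 42.9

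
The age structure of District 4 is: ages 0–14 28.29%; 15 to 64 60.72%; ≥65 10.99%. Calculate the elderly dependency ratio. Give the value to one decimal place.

Old-age dependency ratio: 18.1

Old-age dependency ratio = 10.99 / 60.72 × 100 = 18.1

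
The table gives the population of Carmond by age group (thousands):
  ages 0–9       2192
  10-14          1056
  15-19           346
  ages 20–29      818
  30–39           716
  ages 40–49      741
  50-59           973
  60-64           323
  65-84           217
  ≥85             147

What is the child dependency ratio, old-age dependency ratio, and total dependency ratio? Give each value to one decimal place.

Youth dependency ratio: 82.9
Old-age dependency ratio: 9.3
Total dependency ratio: 92.2

0–14: 2192 + 1056 = 3248
15–64: 346 + 818 + 716 + 741 + 973 + 323 = 3917
65+: 217 + 147 = 364
Youth dependency ratio = 3248 / 3917 × 100 = 82.9
Old-age dependency ratio = 364 / 3917 × 100 = 9.3
Total dependency ratio = (3248 + 364) / 3917 × 100 = 3612 / 3917 × 100 = 92.2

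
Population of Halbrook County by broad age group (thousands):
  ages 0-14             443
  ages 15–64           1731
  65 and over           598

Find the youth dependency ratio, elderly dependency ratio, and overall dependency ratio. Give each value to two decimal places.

Youth dependency ratio = 443 / 1731 × 100 = 25.59
Old-age dependency ratio = 598 / 1731 × 100 = 34.55
Total dependency ratio = (443 + 598) / 1731 × 100 = 1041 / 1731 × 100 = 60.14

Youth dependency ratio: 25.59
Old-age dependency ratio: 34.55
Total dependency ratio: 60.14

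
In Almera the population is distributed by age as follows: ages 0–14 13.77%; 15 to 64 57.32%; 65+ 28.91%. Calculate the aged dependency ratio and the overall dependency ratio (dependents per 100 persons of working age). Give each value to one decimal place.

Old-age dependency ratio = 28.91 / 57.32 × 100 = 50.4
Total dependency ratio = (13.77 + 28.91) / 57.32 × 100 = 42.68 / 57.32 × 100 = 74.5

Old-age dependency ratio: 50.4
Total dependency ratio: 74.5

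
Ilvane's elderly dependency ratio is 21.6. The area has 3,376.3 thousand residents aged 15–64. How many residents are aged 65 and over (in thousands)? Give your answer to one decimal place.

Old-age dependency ratio = elderly / working-age × 100
21.6 = E / 3,376.3 × 100
⇒ 729.3

Aged 65 and over: 729.3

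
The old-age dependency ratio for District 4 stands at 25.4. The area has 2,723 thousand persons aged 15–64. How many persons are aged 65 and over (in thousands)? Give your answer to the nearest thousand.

Old-age dependency ratio = elderly / working-age × 100
25.4 = E / 2,723 × 100
⇒ 692

Aged 65 and over: 692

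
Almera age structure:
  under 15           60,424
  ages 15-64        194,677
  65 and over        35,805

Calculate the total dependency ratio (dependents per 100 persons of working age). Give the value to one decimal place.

Total dependency ratio = (60,424 + 35,805) / 194,677 × 100 = 96,229 / 194,677 × 100 = 49.4

Total dependency ratio: 49.4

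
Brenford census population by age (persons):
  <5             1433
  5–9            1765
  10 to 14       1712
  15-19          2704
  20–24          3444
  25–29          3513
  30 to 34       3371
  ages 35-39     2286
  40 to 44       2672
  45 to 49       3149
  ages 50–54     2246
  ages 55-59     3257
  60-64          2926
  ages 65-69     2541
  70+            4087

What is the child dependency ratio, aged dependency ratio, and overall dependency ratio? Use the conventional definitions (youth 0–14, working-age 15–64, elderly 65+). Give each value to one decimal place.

0–14: 1433 + 1765 + 1712 = 4910
15–64: 2704 + 3444 + 3513 + 3371 + 2286 + 2672 + 3149 + 2246 + 3257 + 2926 = 29568
65+: 2541 + 4087 = 6628
Youth dependency ratio = 4910 / 29568 × 100 = 16.6
Old-age dependency ratio = 6628 / 29568 × 100 = 22.4
Total dependency ratio = (4910 + 6628) / 29568 × 100 = 11538 / 29568 × 100 = 39.0

Youth dependency ratio: 16.6
Old-age dependency ratio: 22.4
Total dependency ratio: 39.0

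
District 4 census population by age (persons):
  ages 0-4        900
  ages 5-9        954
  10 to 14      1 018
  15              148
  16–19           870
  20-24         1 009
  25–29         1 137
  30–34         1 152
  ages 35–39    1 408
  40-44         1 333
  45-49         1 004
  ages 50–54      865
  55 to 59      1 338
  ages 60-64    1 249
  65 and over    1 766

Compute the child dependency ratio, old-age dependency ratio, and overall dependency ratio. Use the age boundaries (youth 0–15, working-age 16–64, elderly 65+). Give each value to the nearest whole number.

0–15: 900 + 954 + 1 018 + 148 = 3 020
16–64: 870 + 1 009 + 1 137 + 1 152 + 1 408 + 1 333 + 1 004 + 865 + 1 338 + 1 249 = 11 365
65+: 1 766
Youth dependency ratio = 3 020 / 11 365 × 100 = 27
Old-age dependency ratio = 1 766 / 11 365 × 100 = 16
Total dependency ratio = (3 020 + 1 766) / 11 365 × 100 = 4 786 / 11 365 × 100 = 42

Youth dependency ratio: 27
Old-age dependency ratio: 16
Total dependency ratio: 42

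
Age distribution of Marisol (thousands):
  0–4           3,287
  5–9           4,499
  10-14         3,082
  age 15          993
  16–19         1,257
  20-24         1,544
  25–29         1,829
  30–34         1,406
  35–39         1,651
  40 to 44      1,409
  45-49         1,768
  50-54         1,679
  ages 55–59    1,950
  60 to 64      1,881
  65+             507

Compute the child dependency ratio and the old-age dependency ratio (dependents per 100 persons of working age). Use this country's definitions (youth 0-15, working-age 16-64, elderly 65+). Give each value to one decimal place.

0–15: 3,287 + 4,499 + 3,082 + 993 = 11,861
16–64: 1,257 + 1,544 + 1,829 + 1,406 + 1,651 + 1,409 + 1,768 + 1,679 + 1,950 + 1,881 = 16,374
65+: 507
Youth dependency ratio = 11,861 / 16,374 × 100 = 72.4
Old-age dependency ratio = 507 / 16,374 × 100 = 3.1

Youth dependency ratio: 72.4
Old-age dependency ratio: 3.1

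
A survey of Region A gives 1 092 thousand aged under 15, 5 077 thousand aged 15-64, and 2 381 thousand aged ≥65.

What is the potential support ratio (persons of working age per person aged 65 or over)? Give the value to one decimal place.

Potential support ratio: 2.1

Potential support ratio = 5 077 / 2 381 = 2.1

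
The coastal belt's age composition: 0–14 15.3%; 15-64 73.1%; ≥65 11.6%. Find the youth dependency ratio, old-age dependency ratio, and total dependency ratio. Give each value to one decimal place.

Youth dependency ratio = 15.3 / 73.1 × 100 = 20.9
Old-age dependency ratio = 11.6 / 73.1 × 100 = 15.9
Total dependency ratio = (15.3 + 11.6) / 73.1 × 100 = 26.9 / 73.1 × 100 = 36.8

Youth dependency ratio: 20.9
Old-age dependency ratio: 15.9
Total dependency ratio: 36.8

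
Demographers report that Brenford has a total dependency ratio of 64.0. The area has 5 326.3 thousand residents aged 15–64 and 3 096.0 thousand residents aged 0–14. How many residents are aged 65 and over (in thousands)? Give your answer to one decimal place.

Aged 65 and over: 312.8

Total dependency ratio = (youth + elderly) / working-age × 100
64.0 = (3 096.0 + E) / 5 326.3 × 100
⇒ 312.8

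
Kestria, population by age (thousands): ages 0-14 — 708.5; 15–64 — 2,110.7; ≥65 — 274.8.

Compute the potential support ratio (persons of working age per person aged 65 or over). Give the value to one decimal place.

Potential support ratio: 7.7

Potential support ratio = 2,110.7 / 274.8 = 7.7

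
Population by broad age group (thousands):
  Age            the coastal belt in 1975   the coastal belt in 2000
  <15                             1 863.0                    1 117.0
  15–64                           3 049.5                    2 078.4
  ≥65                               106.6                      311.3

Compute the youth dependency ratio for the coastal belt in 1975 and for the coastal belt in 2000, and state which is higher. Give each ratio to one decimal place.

the coastal belt in 1975: 61.1
the coastal belt in 2000: 53.7
Higher: the coastal belt in 1975

the coastal belt in 1975: 1 863.0 / 3 049.5 × 100 = 61.1
the coastal belt in 2000: 1 117.0 / 2 078.4 × 100 = 53.7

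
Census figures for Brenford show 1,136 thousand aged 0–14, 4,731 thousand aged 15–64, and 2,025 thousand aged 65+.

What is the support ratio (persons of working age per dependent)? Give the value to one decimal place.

Support ratio = 4,731 / (1,136 + 2,025) = 4,731 / 3,161 = 1.5

Support ratio: 1.5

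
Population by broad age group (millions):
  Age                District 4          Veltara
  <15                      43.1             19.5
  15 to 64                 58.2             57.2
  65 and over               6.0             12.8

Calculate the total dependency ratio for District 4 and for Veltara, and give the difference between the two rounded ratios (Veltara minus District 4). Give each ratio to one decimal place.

District 4: (43.1 + 6.0) / 58.2 × 100 = 49.1 / 58.2 × 100 = 84.4
Veltara: (19.5 + 12.8) / 57.2 × 100 = 32.3 / 57.2 × 100 = 56.5

District 4: 84.4
Veltara: 56.5
Difference: -27.9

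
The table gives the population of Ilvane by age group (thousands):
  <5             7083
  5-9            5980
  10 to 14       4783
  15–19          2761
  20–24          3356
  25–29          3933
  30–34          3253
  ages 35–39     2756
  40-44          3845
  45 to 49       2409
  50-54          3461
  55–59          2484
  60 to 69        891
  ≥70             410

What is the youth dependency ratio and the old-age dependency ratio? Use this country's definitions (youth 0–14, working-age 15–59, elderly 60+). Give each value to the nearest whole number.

0–14: 7083 + 5980 + 4783 = 17846
15–59: 2761 + 3356 + 3933 + 3253 + 2756 + 3845 + 2409 + 3461 + 2484 = 28258
60+: 891 + 410 = 1301
Youth dependency ratio = 17846 / 28258 × 100 = 63
Old-age dependency ratio = 1301 / 28258 × 100 = 5

Youth dependency ratio: 63
Old-age dependency ratio: 5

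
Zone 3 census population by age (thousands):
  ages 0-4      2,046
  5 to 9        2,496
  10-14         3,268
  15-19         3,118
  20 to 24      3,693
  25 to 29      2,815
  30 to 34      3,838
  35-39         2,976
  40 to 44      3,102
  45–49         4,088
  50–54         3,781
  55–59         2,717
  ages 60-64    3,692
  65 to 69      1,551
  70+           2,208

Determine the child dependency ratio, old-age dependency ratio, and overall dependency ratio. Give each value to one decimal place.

Youth dependency ratio: 23.1
Old-age dependency ratio: 11.1
Total dependency ratio: 34.2

0–14: 2,046 + 2,496 + 3,268 = 7,810
15–64: 3,118 + 3,693 + 2,815 + 3,838 + 2,976 + 3,102 + 4,088 + 3,781 + 2,717 + 3,692 = 33,820
65+: 1,551 + 2,208 = 3,759
Youth dependency ratio = 7,810 / 33,820 × 100 = 23.1
Old-age dependency ratio = 3,759 / 33,820 × 100 = 11.1
Total dependency ratio = (7,810 + 3,759) / 33,820 × 100 = 11,569 / 33,820 × 100 = 34.2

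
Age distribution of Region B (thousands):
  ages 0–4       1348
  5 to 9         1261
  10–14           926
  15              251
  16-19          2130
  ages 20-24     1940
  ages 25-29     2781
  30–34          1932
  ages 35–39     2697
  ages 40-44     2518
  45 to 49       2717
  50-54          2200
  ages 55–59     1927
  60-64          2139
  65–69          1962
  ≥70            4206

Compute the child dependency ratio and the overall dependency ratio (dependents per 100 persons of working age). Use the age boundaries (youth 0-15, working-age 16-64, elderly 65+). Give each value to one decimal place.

Youth dependency ratio: 16.5
Total dependency ratio: 43.3

0–15: 1348 + 1261 + 926 + 251 = 3786
16–64: 2130 + 1940 + 2781 + 1932 + 2697 + 2518 + 2717 + 2200 + 1927 + 2139 = 22981
65+: 1962 + 4206 = 6168
Youth dependency ratio = 3786 / 22981 × 100 = 16.5
Total dependency ratio = (3786 + 6168) / 22981 × 100 = 9954 / 22981 × 100 = 43.3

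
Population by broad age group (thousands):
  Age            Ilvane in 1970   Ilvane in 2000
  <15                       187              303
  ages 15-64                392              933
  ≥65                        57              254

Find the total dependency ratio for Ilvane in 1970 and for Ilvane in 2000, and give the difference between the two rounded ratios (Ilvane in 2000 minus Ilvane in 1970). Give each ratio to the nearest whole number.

Ilvane in 1970: 62
Ilvane in 2000: 60
Difference: -2

Ilvane in 1970: (187 + 57) / 392 × 100 = 244 / 392 × 100 = 62
Ilvane in 2000: (303 + 254) / 933 × 100 = 557 / 933 × 100 = 60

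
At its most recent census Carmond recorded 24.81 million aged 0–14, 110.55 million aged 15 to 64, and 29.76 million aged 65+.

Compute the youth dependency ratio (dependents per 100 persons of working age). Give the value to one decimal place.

Youth dependency ratio = 24.81 / 110.55 × 100 = 22.4

Youth dependency ratio: 22.4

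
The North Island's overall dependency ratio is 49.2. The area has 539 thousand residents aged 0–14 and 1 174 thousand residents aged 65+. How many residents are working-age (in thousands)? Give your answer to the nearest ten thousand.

Total dependency ratio = (youth + elderly) / working-age × 100
49.2 = (539 + 1 174) / W × 100
⇒ 3 480

Working-age: 3 480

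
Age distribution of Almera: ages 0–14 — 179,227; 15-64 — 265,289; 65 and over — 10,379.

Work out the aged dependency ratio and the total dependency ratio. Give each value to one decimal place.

Old-age dependency ratio = 10,379 / 265,289 × 100 = 3.9
Total dependency ratio = (179,227 + 10,379) / 265,289 × 100 = 189,606 / 265,289 × 100 = 71.5

Old-age dependency ratio: 3.9
Total dependency ratio: 71.5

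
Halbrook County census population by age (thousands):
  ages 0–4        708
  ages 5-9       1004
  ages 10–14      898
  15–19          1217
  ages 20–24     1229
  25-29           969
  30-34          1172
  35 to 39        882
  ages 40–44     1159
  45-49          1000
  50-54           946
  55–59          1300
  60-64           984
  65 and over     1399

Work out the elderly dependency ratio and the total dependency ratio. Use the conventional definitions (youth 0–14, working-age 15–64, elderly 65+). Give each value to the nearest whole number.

0–14: 708 + 1004 + 898 = 2610
15–64: 1217 + 1229 + 969 + 1172 + 882 + 1159 + 1000 + 946 + 1300 + 984 = 10858
65+: 1399
Old-age dependency ratio = 1399 / 10858 × 100 = 13
Total dependency ratio = (2610 + 1399) / 10858 × 100 = 4009 / 10858 × 100 = 37

Old-age dependency ratio: 13
Total dependency ratio: 37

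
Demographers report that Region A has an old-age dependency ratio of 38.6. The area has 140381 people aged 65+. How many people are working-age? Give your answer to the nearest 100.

Old-age dependency ratio = elderly / working-age × 100
38.6 = 140381 / W × 100
⇒ 363700

Working-age: 363700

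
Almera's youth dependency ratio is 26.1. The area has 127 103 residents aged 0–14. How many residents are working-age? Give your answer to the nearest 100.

Youth dependency ratio = youth / working-age × 100
26.1 = 127 103 / W × 100
⇒ 487 000

Working-age: 487 000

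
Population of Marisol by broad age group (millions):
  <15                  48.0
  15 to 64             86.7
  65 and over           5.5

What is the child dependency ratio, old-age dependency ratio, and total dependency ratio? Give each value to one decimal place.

Youth dependency ratio: 55.4
Old-age dependency ratio: 6.3
Total dependency ratio: 61.7

Youth dependency ratio = 48.0 / 86.7 × 100 = 55.4
Old-age dependency ratio = 5.5 / 86.7 × 100 = 6.3
Total dependency ratio = (48.0 + 5.5) / 86.7 × 100 = 53.5 / 86.7 × 100 = 61.7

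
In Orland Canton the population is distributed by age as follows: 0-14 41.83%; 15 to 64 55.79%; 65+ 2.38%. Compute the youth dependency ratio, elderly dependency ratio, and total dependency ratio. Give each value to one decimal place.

Youth dependency ratio: 75.0
Old-age dependency ratio: 4.3
Total dependency ratio: 79.2

Youth dependency ratio = 41.83 / 55.79 × 100 = 75.0
Old-age dependency ratio = 2.38 / 55.79 × 100 = 4.3
Total dependency ratio = (41.83 + 2.38) / 55.79 × 100 = 44.21 / 55.79 × 100 = 79.2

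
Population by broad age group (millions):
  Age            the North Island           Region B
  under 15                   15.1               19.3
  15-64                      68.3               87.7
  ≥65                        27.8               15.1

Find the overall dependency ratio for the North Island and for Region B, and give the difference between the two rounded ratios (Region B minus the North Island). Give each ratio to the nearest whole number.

the North Island: (15.1 + 27.8) / 68.3 × 100 = 42.9 / 68.3 × 100 = 63
Region B: (19.3 + 15.1) / 87.7 × 100 = 34.4 / 87.7 × 100 = 39

the North Island: 63
Region B: 39
Difference: -24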